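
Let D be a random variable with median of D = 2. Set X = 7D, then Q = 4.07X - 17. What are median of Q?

median of Q = 39.98

median of X = 7·2 = 14.
median of Q = 4.07·14 + (-17) = 39.98.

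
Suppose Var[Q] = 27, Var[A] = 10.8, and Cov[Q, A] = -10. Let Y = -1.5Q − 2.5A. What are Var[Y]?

Var[Y] = 53.25

Var[Y] = a²·Var[Q] + b²·Var[A] + 2ab·Cov[Q, A] with a = -1.5, b = -2.5.
= (-1.5)²·27 + (-2.5)²·10.8 + 2·(-1.5)·(-2.5)·(-10)
= 60.75 + 67.5 + (-75) = 53.25.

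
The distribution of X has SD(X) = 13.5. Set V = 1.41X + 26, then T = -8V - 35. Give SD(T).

SD(T) = 152.28

SD(V) = |1.41|·13.5 = 19.035.
SD(T) = |-8|·19.035 = 152.28.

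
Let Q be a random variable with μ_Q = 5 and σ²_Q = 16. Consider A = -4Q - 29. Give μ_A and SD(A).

A = -4Q - 29 is linear with a = -4, b = -29.
μ_A = a·μ_Q + b = (-4)·5 + (-29) = -49.
SD(Q) = √16 = 4.
SD(A) = |a|·SD(Q) = |-4|·4 = 16.

μ_A = -49, SD(A) = 16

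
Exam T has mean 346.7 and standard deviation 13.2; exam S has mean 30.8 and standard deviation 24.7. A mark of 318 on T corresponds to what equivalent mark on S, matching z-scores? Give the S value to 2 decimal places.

S = -22.90

z = (318 − 346.7)/13.2 ≈ -2.1742.
S = 30.8 + z·24.7 = 30.8 + (318 − 346.7)·24.7/13.2 ≈ -22.90.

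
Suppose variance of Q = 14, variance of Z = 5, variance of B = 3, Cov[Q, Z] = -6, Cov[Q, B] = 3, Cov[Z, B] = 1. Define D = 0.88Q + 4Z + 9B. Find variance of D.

variance of D = a²·variance of Q + b²·variance of Z + c²·variance of B + 2ab·Cov[Q, Z] + 2ac·Cov[Q, B] + 2bc·Cov[Z, B], with a = 0.88, b = 4, c = 9.
= 10.8416 + 80 + 243 + (-42.24) + 47.52 + 72
= 411.1216.

variance of D = 411.1216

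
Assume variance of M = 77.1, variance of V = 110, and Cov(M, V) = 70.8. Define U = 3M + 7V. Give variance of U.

variance of U = a²·variance of M + b²·variance of V + 2ab·Cov(M, V) with a = 3, b = 7.
= 3²·77.1 + 7²·110 + 2·3·7·70.8
= 693.9 + 5390 + 2973.6 = 9057.5.

variance of U = 9057.5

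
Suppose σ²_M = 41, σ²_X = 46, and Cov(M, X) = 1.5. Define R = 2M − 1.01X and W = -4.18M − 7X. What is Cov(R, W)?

By bilinearity, Cov(R, W) = ac·σ²_M + bd·σ²_X + (ad+bc)·Cov(M, X), with a=2, b=-1.01, c=-4.18, d=-7.
ac·σ²_M = 2·(-4.18)·41 = -342.76
bd·σ²_X = (-1.01)·(-7)·46 = 325.22
(ad+bc)·Cov(M, X) = (-9.7782)·1.5 = -14.6673
Cov(R, W) = -342.76 + 325.22 + (-14.6673) = -32.2073.

Cov(R, W) = -32.2073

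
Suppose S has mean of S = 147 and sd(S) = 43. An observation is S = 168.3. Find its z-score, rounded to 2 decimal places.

z = (S − mean of S) / sd(S) = (168.3 − 147) / 43 ≈ 0.50.

z = 0.50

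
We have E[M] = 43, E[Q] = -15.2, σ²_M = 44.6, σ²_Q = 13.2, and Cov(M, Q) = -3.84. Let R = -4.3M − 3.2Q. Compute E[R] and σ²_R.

E[R] = (-4.3)·E[M] + (-3.2)·E[Q] = (-4.3)·43 + (-3.2)·(-15.2) = -136.26.
σ²_R = a²·σ²_M + b²·σ²_Q + 2ab·Cov(M, Q) with a = -4.3, b = -3.2.
= (-4.3)²·44.6 + (-3.2)²·13.2 + 2·(-4.3)·(-3.2)·(-3.84)
= 824.654 + 135.168 + (-105.6768) = 854.1452.

E[R] = -136.26, σ²_R = 854.1452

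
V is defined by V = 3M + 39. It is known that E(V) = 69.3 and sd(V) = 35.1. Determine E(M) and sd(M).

From V = 3M + 39: E(V) = a·E(M) + b, so E(M) = (E(V) − b)/a = (69.3 − 39)/3 = 10.1.
sd(V) = |a|·sd(M), so sd(M) = 35.1/|3| = 11.7.

E(M) = 10.1, sd(M) = 11.7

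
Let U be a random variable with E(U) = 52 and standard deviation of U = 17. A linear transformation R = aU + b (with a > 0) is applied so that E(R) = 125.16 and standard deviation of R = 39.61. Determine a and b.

a = 2.33, b = 4

standard deviation of R = a·standard deviation of U (a > 0), so a = 39.61/17 = 2.33.
E(R) = a·E(U) + b, so b = 125.16 − 2.33·52 = 4.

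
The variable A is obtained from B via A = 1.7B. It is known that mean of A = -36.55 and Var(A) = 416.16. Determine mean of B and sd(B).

mean of B = -21.5, sd(B) = 12

From A = 1.7B: mean of A = a·mean of B + b, so mean of B = (mean of A − b)/a = (-36.55 − 0)/1.7 = -21.5.
sd(A) = √416.16 = 20.4.
sd(A) = |a|·sd(B), so sd(B) = 20.4/|1.7| = 12.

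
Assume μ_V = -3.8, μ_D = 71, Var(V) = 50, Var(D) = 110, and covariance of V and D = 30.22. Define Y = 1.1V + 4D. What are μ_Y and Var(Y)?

μ_Y = 279.82, Var(Y) = 2086.436

μ_Y = 1.1·μ_V + 4·μ_D = 1.1·(-3.8) + 4·71 = 279.82.
Var(Y) = a²·Var(V) + b²·Var(D) + 2ab·covariance of V and D with a = 1.1, b = 4.
= 1.1²·50 + 4²·110 + 2·1.1·4·30.22
= 60.5 + 1760 + 265.936 = 2086.436.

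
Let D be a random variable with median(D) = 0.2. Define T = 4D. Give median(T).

median(T) = 0.8

A linear map preserves order up to sign, so median(T) = a·median(D) + b = 4·0.2 = 0.8.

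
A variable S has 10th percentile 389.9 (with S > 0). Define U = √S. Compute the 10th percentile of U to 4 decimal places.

√S is increasing, so P_{10}(U) = g(P_{10}(S)) ≈ 19.7459.

10th percentile of U = 19.7459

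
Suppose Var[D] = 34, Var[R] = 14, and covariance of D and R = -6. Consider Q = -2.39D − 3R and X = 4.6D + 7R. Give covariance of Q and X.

covariance of Q and X = -484.616

By bilinearity, covariance of Q and X = ac·Var[D] + bd·Var[R] + (ad+bc)·covariance of D and R, with a=-2.39, b=-3, c=4.6, d=7.
ac·Var[D] = (-2.39)·4.6·34 = -373.796
bd·Var[R] = (-3)·7·14 = -294
(ad+bc)·covariance of D and R = (-30.53)·(-6) = 183.18
covariance of Q and X = -373.796 + (-294) + 183.18 = -484.616.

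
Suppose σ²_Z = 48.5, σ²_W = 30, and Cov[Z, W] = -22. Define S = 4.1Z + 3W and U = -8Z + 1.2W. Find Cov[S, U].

Cov[S, U] = -1063.04

By bilinearity, Cov[S, U] = ac·σ²_Z + bd·σ²_W + (ad+bc)·Cov[Z, W], with a=4.1, b=3, c=-8, d=1.2.
ac·σ²_Z = 4.1·(-8)·48.5 = -1590.8
bd·σ²_W = 3·1.2·30 = 108
(ad+bc)·Cov[Z, W] = (-19.08)·(-22) = 419.76
Cov[S, U] = -1590.8 + 108 + 419.76 = -1063.04.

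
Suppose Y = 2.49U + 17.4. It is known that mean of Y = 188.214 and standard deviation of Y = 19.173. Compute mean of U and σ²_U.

From Y = 2.49U + 17.4: mean of Y = a·mean of U + b, so mean of U = (mean of Y − b)/a = (188.214 − 17.4)/2.49 = 68.6.
σ²_Y = 19.173² = 367.603929.
σ²_Y = a²·σ²_U, so σ²_U = 367.603929/2.49² = 59.29.

mean of U = 68.6, σ²_U = 59.29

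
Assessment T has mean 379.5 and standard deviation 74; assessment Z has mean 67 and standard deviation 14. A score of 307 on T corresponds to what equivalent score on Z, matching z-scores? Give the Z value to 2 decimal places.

Z = 53.28

z = (307 − 379.5)/74 ≈ -0.9797.
Z = 67 + z·14 = 67 + (307 − 379.5)·14/74 ≈ 53.28.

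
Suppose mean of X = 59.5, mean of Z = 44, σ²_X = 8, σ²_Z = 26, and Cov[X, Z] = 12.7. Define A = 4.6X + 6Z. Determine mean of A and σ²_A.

mean of A = 537.7, σ²_A = 1806.32

mean of A = 4.6·mean of X + 6·mean of Z = 4.6·59.5 + 6·44 = 537.7.
σ²_A = a²·σ²_X + b²·σ²_Z + 2ab·Cov[X, Z] with a = 4.6, b = 6.
= 4.6²·8 + 6²·26 + 2·4.6·6·12.7
= 169.28 + 936 + 701.04 = 1806.32.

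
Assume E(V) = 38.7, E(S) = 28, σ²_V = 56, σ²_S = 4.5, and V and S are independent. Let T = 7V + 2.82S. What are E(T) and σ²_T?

E(T) = 7·E(V) + 2.82·E(S) = 7·38.7 + 2.82·28 = 349.86.
σ²_T = a²·σ²_V + b²·σ²_S + 2ab·Cov(V, S) with a = 7, b = 2.82.
Independence gives Cov(V, S) = 0.
= 7²·56 + 2.82²·4.5 + 2·7·2.82·0
= 2744 + 35.7858 + 0 = 2779.7858.

E(T) = 349.86, σ²_T = 2779.7858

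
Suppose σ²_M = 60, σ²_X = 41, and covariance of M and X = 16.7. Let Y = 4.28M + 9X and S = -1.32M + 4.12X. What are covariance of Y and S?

covariance of Y and S = 1277.38912

By bilinearity, covariance of Y and S = ac·σ²_M + bd·σ²_X + (ad+bc)·covariance of M and X, with a=4.28, b=9, c=-1.32, d=4.12.
ac·σ²_M = 4.28·(-1.32)·60 = -338.976
bd·σ²_X = 9·4.12·41 = 1520.28
(ad+bc)·covariance of M and X = (5.7536)·16.7 = 96.08512
covariance of Y and S = -338.976 + 1520.28 + 96.08512 = 1277.38912.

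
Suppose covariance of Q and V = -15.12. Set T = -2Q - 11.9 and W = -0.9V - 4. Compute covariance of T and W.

covariance of T and W = -27.216

covariance of T and W = a·c·covariance of Q and V = (-2)·(-0.9)·(-15.12) = -27.216. Additive constants drop out.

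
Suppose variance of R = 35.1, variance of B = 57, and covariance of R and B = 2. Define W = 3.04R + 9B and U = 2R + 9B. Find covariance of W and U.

covariance of W and U = 4921.128

By bilinearity, covariance of W and U = ac·variance of R + bd·variance of B + (ad+bc)·covariance of R and B, with a=3.04, b=9, c=2, d=9.
ac·variance of R = 3.04·2·35.1 = 213.408
bd·variance of B = 9·9·57 = 4617
(ad+bc)·covariance of R and B = (45.36)·2 = 90.72
covariance of W and U = 213.408 + 4617 + 90.72 = 4921.128.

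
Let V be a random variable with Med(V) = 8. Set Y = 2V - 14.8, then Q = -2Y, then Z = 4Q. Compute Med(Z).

Med(Z) = -9.6

Med(Y) = 2·8 + (-14.8) = 1.2.
Med(Q) = (-2)·1.2 = -2.4.
Med(Z) = 4·(-2.4) = -9.6.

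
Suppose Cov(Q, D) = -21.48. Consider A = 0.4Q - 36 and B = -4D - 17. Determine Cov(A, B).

Cov(A, B) = 34.368

Cov(A, B) = a·c·Cov(Q, D) = 0.4·(-4)·(-21.48) = 34.368. Additive constants drop out.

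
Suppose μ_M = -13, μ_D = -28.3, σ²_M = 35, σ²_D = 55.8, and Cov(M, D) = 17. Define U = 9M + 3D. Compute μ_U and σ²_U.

μ_U = -201.9, σ²_U = 4255.2

μ_U = 9·μ_M + 3·μ_D = 9·(-13) + 3·(-28.3) = -201.9.
σ²_U = a²·σ²_M + b²·σ²_D + 2ab·Cov(M, D) with a = 9, b = 3.
= 9²·35 + 3²·55.8 + 2·9·3·17
= 2835 + 502.2 + 918 = 4255.2.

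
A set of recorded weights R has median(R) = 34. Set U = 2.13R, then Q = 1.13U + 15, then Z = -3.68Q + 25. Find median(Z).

median(U) = 2.13·34 = 72.42.
median(Q) = 1.13·72.42 + 15 = 96.8346.
median(Z) = (-3.68)·96.8346 + 25 = -331.351328.

median(Z) = -331.351328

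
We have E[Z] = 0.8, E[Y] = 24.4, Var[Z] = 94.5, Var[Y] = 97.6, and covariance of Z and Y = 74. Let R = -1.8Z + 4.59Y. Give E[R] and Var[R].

E[R] = (-1.8)·E[Z] + 4.59·E[Y] = (-1.8)·0.8 + 4.59·24.4 = 110.556.
Var[R] = a²·Var[Z] + b²·Var[Y] + 2ab·covariance of Z and Y with a = -1.8, b = 4.59.
= (-1.8)²·94.5 + 4.59²·97.6 + 2·(-1.8)·4.59·74
= 306.18 + 2056.24656 + (-1222.776) = 1139.65056.

E[R] = 110.556, Var[R] = 1139.65056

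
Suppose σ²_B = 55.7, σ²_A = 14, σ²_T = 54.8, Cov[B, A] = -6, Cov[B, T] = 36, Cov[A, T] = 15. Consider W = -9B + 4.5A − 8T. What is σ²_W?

σ²_W = a²·σ²_B + b²·σ²_A + c²·σ²_T + 2ab·Cov[B, A] + 2ac·Cov[B, T] + 2bc·Cov[A, T], with a = -9, b = 4.5, c = -8.
= 4511.7 + 283.5 + 3507.2 + 486 + 5184 + (-1080)
= 12892.4.

σ²_W = 12892.4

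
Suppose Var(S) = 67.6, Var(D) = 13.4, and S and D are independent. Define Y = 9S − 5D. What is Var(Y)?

Var(Y) = 5810.6

Var(Y) = a²·Var(S) + b²·Var(D) + 2ab·covariance of S and D with a = 9, b = -5.
Independence gives covariance of S and D = 0.
= 9²·67.6 + (-5)²·13.4 + 2·9·(-5)·0
= 5475.6 + 335 + 0 = 5810.6.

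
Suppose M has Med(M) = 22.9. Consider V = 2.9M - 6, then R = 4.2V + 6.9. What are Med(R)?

Med(V) = 2.9·22.9 + (-6) = 60.41.
Med(R) = 4.2·60.41 + 6.9 = 260.622.

Med(R) = 260.622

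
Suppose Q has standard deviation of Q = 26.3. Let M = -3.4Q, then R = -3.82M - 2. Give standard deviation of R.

standard deviation of M = |-3.4|·26.3 = 89.42.
standard deviation of R = |-3.82|·89.42 = 341.5844.

standard deviation of R = 341.5844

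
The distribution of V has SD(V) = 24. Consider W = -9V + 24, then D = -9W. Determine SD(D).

SD(D) = 1944

SD(W) = |-9|·24 = 216.
SD(D) = |-9|·216 = 1944.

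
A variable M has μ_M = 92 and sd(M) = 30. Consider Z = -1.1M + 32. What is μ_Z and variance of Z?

Z = -1.1M + 32 is linear with a = -1.1, b = 32.
μ_Z = a·μ_M + b = (-1.1)·92 + 32 = -69.2.
variance of M = 30² = 900.
variance of Z = a²·variance of M = (-1.1)²·900 = 1089 (the additive constant 32 does not affect variance).

μ_Z = -69.2, variance of Z = 1089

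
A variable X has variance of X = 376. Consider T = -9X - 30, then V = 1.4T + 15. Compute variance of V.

variance of T = (-9)²·376 = 30456.
variance of V = 1.4²·30456 = 59693.76.

variance of V = 59693.76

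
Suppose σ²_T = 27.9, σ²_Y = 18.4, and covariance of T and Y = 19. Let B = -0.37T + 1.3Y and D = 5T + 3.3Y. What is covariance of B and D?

covariance of B and D = 127.622

By bilinearity, covariance of B and D = ac·σ²_T + bd·σ²_Y + (ad+bc)·covariance of T and Y, with a=-0.37, b=1.3, c=5, d=3.3.
ac·σ²_T = (-0.37)·5·27.9 = -51.615
bd·σ²_Y = 1.3·3.3·18.4 = 78.936
(ad+bc)·covariance of T and Y = (5.279)·19 = 100.301
covariance of B and D = -51.615 + 78.936 + 100.301 = 127.622.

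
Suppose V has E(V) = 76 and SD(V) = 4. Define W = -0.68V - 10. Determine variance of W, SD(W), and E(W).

W = -0.68V - 10 is linear with a = -0.68, b = -10.
variance of V = 4² = 16.
variance of W = a²·variance of V = (-0.68)²·16 = 7.3984 (the additive constant -10 does not affect variance).
SD(W) = |a|·SD(V) = |-0.68|·4 = 2.72.
E(W) = a·E(V) + b = (-0.68)·76 + (-10) = -61.68.

variance of W = 7.3984, SD(W) = 2.72, E(W) = -61.68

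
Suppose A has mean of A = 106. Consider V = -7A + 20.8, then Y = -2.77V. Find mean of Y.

mean of Y = 1997.724

mean of V = (-7)·106 + 20.8 = -721.2.
mean of Y = (-2.77)·(-721.2) = 1997.724.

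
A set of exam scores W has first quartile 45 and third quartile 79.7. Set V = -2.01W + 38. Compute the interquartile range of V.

IQR of W = Q3 − Q1 = 79.7 − 45 = 34.7.
Under V = aW + b, IQR(V) = |a|·IQR(W) = |-2.01|·34.7 = 69.747 (shifts cancel; spread scales by |a|).

IQR(V) = 69.747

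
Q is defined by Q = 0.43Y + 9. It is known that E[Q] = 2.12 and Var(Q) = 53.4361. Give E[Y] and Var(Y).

E[Y] = -16, Var(Y) = 289

From Q = 0.43Y + 9: E[Q] = a·E[Y] + b, so E[Y] = (E[Q] − b)/a = (2.12 − 9)/0.43 = -16.
Var(Q) = a²·Var(Y), so Var(Y) = 53.4361/0.43² = 289.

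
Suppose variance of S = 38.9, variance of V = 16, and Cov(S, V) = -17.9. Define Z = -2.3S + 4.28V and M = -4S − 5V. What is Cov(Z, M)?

By bilinearity, Cov(Z, M) = ac·variance of S + bd·variance of V + (ad+bc)·Cov(S, V), with a=-2.3, b=4.28, c=-4, d=-5.
ac·variance of S = (-2.3)·(-4)·38.9 = 357.88
bd·variance of V = 4.28·(-5)·16 = -342.4
(ad+bc)·Cov(S, V) = (-5.62)·(-17.9) = 100.598
Cov(Z, M) = 357.88 + (-342.4) + 100.598 = 116.078.

Cov(Z, M) = 116.078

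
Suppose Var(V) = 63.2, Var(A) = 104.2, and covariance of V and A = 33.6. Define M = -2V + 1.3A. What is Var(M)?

Var(M) = 254.178

Var(M) = a²·Var(V) + b²·Var(A) + 2ab·covariance of V and A with a = -2, b = 1.3.
= (-2)²·63.2 + 1.3²·104.2 + 2·(-2)·1.3·33.6
= 252.8 + 176.098 + (-174.72) = 254.178.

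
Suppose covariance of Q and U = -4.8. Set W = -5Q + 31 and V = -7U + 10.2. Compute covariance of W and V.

covariance of W and V = -168

covariance of W and V = a·c·covariance of Q and U = (-5)·(-7)·(-4.8) = -168. Additive constants drop out.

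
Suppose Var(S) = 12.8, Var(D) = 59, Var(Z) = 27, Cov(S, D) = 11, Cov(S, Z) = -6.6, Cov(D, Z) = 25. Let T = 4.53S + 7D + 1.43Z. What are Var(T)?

Var(T) = 4321.49154

Var(T) = a²·Var(S) + b²·Var(D) + c²·Var(Z) + 2ab·Cov(S, D) + 2ac·Cov(S, Z) + 2bc·Cov(D, Z), with a = 4.53, b = 7, c = 1.43.
= 262.66752 + 2891 + 55.2123 + 697.62 + (-85.50828) + 500.5
= 4321.49154.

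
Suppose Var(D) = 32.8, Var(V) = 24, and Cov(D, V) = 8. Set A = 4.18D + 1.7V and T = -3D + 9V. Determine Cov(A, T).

Cov(A, T) = 216.048

By bilinearity, Cov(A, T) = ac·Var(D) + bd·Var(V) + (ad+bc)·Cov(D, V), with a=4.18, b=1.7, c=-3, d=9.
ac·Var(D) = 4.18·(-3)·32.8 = -411.312
bd·Var(V) = 1.7·9·24 = 367.2
(ad+bc)·Cov(D, V) = (32.52)·8 = 260.16
Cov(A, T) = -411.312 + 367.2 + 260.16 = 216.048.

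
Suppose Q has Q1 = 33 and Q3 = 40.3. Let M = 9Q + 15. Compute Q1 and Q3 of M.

Q1(M) = 312, Q3(M) = 377.7

a = 9 > 0: Q1(M) = a·Q1(Q)+b = 312, Q3(M) = a·Q3(Q)+b = 377.7.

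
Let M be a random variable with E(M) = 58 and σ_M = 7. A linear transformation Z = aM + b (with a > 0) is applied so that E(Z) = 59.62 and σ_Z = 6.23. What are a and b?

a = 0.89, b = 8

σ_Z = a·σ_M (a > 0), so a = 6.23/7 = 0.89.
E(Z) = a·E(M) + b, so b = 59.62 − 0.89·58 = 8.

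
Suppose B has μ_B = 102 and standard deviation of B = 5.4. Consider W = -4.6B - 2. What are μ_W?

μ_W = -471.2

W = -4.6B - 2 is linear with a = -4.6, b = -2.
μ_W = a·μ_B + b = (-4.6)·102 + (-2) = -471.2.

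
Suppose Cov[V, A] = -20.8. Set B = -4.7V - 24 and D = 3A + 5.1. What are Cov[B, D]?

Cov[B, D] = a·c·Cov[V, A] = (-4.7)·3·(-20.8) = 293.28. Additive constants drop out.

Cov[B, D] = 293.28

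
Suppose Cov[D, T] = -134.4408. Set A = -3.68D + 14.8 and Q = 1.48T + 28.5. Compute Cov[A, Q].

Cov[A, Q] = a·c·Cov[D, T] = (-3.68)·1.48·(-134.4408) = 732.21837312. Additive constants drop out.

Cov[A, Q] = 732.21837312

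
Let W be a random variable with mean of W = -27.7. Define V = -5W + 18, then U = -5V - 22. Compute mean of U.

mean of U = -804.5

mean of V = (-5)·(-27.7) + 18 = 156.5.
mean of U = (-5)·156.5 + (-22) = -804.5.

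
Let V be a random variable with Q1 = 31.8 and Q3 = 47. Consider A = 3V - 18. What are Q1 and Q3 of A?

Q1(A) = 77.4, Q3(A) = 123

a = 3 > 0: Q1(A) = a·Q1(V)+b = 77.4, Q3(A) = a·Q3(V)+b = 123.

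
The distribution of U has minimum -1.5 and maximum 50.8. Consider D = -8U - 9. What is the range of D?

Range(D) = 418.4

Range of U = 50.8 − (-1.5) = 52.3.
Range(D) = |a|·Range(U) = |-8|·52.3 = 418.4.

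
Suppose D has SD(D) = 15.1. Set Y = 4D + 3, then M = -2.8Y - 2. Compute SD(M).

SD(M) = 169.12

SD(Y) = |4|·15.1 = 60.4.
SD(M) = |-2.8|·60.4 = 169.12.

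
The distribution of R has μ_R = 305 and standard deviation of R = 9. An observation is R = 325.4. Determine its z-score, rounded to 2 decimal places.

z = 2.27

z = (R − μ_R) / standard deviation of R = (325.4 − 305) / 9 ≈ 2.27.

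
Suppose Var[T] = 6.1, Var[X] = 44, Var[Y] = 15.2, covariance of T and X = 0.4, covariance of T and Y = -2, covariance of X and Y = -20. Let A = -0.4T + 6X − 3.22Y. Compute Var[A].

Var[A] = a²·Var[T] + b²·Var[X] + c²·Var[Y] + 2ab·covariance of T and X + 2ac·covariance of T and Y + 2bc·covariance of X and Y, with a = -0.4, b = 6, c = -3.22.
= 0.976 + 1584 + 157.59968 + (-1.92) + (-5.152) + 772.8
= 2508.30368.

Var[A] = 2508.30368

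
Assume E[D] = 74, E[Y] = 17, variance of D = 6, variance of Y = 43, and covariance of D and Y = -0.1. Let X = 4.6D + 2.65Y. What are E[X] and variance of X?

E[X] = 385.45, variance of X = 426.4895

E[X] = 4.6·E[D] + 2.65·E[Y] = 4.6·74 + 2.65·17 = 385.45.
variance of X = a²·variance of D + b²·variance of Y + 2ab·covariance of D and Y with a = 4.6, b = 2.65.
= 4.6²·6 + 2.65²·43 + 2·4.6·2.65·(-0.1)
= 126.96 + 301.9675 + (-2.438) = 426.4895.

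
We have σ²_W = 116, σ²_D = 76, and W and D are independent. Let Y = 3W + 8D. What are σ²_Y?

σ²_Y = a²·σ²_W + b²·σ²_D + 2ab·Cov[W, D] with a = 3, b = 8.
Independence gives Cov[W, D] = 0.
= 3²·116 + 8²·76 + 2·3·8·0
= 1044 + 4864 + 0 = 5908.

σ²_Y = 5908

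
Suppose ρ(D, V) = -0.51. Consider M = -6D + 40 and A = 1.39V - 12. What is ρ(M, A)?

Linear rescalings preserve |correlation|; the slopes -6 and 1.39 have opposite signs, so the correlation flips sign: ρ(M, A) = −ρ(D, V) = 0.51.

ρ(M, A) = 0.51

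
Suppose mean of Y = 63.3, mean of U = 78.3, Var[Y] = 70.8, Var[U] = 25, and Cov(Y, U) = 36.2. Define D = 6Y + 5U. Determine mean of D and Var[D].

mean of D = 6·mean of Y + 5·mean of U = 6·63.3 + 5·78.3 = 771.3.
Var[D] = a²·Var[Y] + b²·Var[U] + 2ab·Cov(Y, U) with a = 6, b = 5.
= 6²·70.8 + 5²·25 + 2·6·5·36.2
= 2548.8 + 625 + 2172 = 5345.8.

mean of D = 771.3, Var[D] = 5345.8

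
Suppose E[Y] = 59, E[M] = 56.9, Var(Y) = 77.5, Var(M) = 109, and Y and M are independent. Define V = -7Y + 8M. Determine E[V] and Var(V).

E[V] = (-7)·E[Y] + 8·E[M] = (-7)·59 + 8·56.9 = 42.2.
Var(V) = a²·Var(Y) + b²·Var(M) + 2ab·Cov[Y, M] with a = -7, b = 8.
Independence gives Cov[Y, M] = 0.
= (-7)²·77.5 + 8²·109 + 2·(-7)·8·0
= 3797.5 + 6976 + 0 = 10773.5.

E[V] = 42.2, Var(V) = 10773.5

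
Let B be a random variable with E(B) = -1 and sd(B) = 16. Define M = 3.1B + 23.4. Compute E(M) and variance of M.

E(M) = 20.3, variance of M = 2460.16

M = 3.1B + 23.4 is linear with a = 3.1, b = 23.4.
E(M) = a·E(B) + b = 3.1·(-1) + 23.4 = 20.3.
variance of B = 16² = 256.
variance of M = a²·variance of B = 3.1²·256 = 2460.16 (the additive constant 23.4 does not affect variance).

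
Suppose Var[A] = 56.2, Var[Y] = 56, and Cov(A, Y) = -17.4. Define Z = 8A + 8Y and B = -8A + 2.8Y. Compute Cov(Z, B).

By bilinearity, Cov(Z, B) = ac·Var[A] + bd·Var[Y] + (ad+bc)·Cov(A, Y), with a=8, b=8, c=-8, d=2.8.
ac·Var[A] = 8·(-8)·56.2 = -3596.8
bd·Var[Y] = 8·2.8·56 = 1254.4
(ad+bc)·Cov(A, Y) = (-41.6)·(-17.4) = 723.84
Cov(Z, B) = -3596.8 + 1254.4 + 723.84 = -1618.56.

Cov(Z, B) = -1618.56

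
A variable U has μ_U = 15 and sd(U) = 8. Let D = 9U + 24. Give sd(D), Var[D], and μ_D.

sd(D) = 72, Var[D] = 5184, μ_D = 159

D = 9U + 24 is linear with a = 9, b = 24.
sd(D) = |a|·sd(U) = |9|·8 = 72.
Var[U] = 8² = 64.
Var[D] = a²·Var[U] = 9²·64 = 5184 (the additive constant 24 does not affect variance).
μ_D = a·μ_U + b = 9·15 + 24 = 159.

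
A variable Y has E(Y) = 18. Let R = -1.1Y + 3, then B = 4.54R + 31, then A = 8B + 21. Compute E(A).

E(R) = (-1.1)·18 + 3 = -16.8.
E(B) = 4.54·(-16.8) + 31 = -45.272.
E(A) = 8·(-45.272) + 21 = -341.176.

E(A) = -341.176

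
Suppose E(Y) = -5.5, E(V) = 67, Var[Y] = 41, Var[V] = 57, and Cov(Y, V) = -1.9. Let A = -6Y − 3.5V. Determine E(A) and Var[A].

E(A) = (-6)·E(Y) + (-3.5)·E(V) = (-6)·(-5.5) + (-3.5)·67 = -201.5.
Var[A] = a²·Var[Y] + b²·Var[V] + 2ab·Cov(Y, V) with a = -6, b = -3.5.
= (-6)²·41 + (-3.5)²·57 + 2·(-6)·(-3.5)·(-1.9)
= 1476 + 698.25 + (-79.8) = 2094.45.

E(A) = -201.5, Var[A] = 2094.45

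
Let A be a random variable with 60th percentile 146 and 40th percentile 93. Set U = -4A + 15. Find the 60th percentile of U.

Since a = -4 < 0 the transformation is decreasing, reversing order: the 60th percentile of U corresponds to the 40th percentile of A.
So P_{60}(U) = a·P_{40}(A) + b = (-4)·93 + 15 = -357.

60th percentile of U = -357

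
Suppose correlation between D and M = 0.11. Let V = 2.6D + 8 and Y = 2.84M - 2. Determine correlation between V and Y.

correlation between V and Y = 0.11

Linear rescalings preserve correlation up to sign; here the slopes 2.6 and 2.84 have the same sign, so correlation between V and Y = correlation between D and M = 0.11.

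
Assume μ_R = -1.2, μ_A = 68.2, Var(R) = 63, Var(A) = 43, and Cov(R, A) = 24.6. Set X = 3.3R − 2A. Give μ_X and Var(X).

μ_X = -140.36, Var(X) = 533.35

μ_X = 3.3·μ_R + (-2)·μ_A = 3.3·(-1.2) + (-2)·68.2 = -140.36.
Var(X) = a²·Var(R) + b²·Var(A) + 2ab·Cov(R, A) with a = 3.3, b = -2.
= 3.3²·63 + (-2)²·43 + 2·3.3·(-2)·24.6
= 686.07 + 172 + (-324.72) = 533.35.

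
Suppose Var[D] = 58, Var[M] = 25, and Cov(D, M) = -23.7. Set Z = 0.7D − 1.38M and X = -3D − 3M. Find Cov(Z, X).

By bilinearity, Cov(Z, X) = ac·Var[D] + bd·Var[M] + (ad+bc)·Cov(D, M), with a=0.7, b=-1.38, c=-3, d=-3.
ac·Var[D] = 0.7·(-3)·58 = -121.8
bd·Var[M] = (-1.38)·(-3)·25 = 103.5
(ad+bc)·Cov(D, M) = (2.04)·(-23.7) = -48.348
Cov(Z, X) = -121.8 + 103.5 + (-48.348) = -66.648.

Cov(Z, X) = -66.648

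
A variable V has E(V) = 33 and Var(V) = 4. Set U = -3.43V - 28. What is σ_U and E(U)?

σ_U = 6.86, E(U) = -141.19

U = -3.43V - 28 is linear with a = -3.43, b = -28.
σ_V = √4 = 2.
σ_U = |a|·σ_V = |-3.43|·2 = 6.86.
E(U) = a·E(V) + b = (-3.43)·33 + (-28) = -141.19.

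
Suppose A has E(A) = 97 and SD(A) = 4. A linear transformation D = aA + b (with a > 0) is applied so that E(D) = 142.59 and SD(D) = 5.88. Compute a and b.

a = 1.47, b = 0

SD(D) = a·SD(A) (a > 0), so a = 5.88/4 = 1.47.
E(D) = a·E(A) + b, so b = 142.59 − 1.47·97 = 0.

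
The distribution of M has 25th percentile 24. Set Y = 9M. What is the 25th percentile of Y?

25th percentile of Y = 216

Since a = 9 > 0 the transformation is increasing, so the 25th percentile of Y = a·(P_{25} of M) + b = 9·24 = 216.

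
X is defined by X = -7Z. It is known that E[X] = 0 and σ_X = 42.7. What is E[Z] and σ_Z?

From X = -7Z: E[X] = a·E[Z] + b, so E[Z] = (E[X] − b)/a = (0 − 0)/(-7) = 0.
σ_X = |a|·σ_Z, so σ_Z = 42.7/|-7| = 6.1.

E[Z] = 0, σ_Z = 6.1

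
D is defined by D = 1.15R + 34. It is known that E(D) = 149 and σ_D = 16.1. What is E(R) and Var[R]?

E(R) = 100, Var[R] = 196

From D = 1.15R + 34: E(D) = a·E(R) + b, so E(R) = (E(D) − b)/a = (149 − 34)/1.15 = 100.
Var[D] = 16.1² = 259.21.
Var[D] = a²·Var[R], so Var[R] = 259.21/1.15² = 196.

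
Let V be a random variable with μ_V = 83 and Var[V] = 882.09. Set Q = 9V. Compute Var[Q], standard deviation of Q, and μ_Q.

Q = 9V is linear with a = 9, b = 0.
Var[Q] = a²·Var[V] = 9²·882.09 = 71449.29.
standard deviation of V = √882.09 = 29.7.
standard deviation of Q = |a|·standard deviation of V = |9|·29.7 = 267.3.
μ_Q = a·μ_V + b = 9·83 = 747.

Var[Q] = 71449.29, standard deviation of Q = 267.3, μ_Q = 747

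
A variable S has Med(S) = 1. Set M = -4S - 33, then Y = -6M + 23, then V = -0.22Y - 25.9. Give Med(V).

Med(M) = (-4)·1 + (-33) = -37.
Med(Y) = (-6)·(-37) + 23 = 245.
Med(V) = (-0.22)·245 + (-25.9) = -79.8.

Med(V) = -79.8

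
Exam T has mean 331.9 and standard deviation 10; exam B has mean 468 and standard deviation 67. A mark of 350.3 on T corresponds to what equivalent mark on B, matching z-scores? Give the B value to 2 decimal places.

B = 591.28

z = (350.3 − 331.9)/10 = 1.84.
B = 468 + z·67 = 468 + (350.3 − 331.9)·67/10 = 591.28.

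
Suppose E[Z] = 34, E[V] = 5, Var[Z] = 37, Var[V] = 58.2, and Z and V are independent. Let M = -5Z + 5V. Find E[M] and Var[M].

E[M] = -145, Var[M] = 2380

E[M] = (-5)·E[Z] + 5·E[V] = (-5)·34 + 5·5 = -145.
Var[M] = a²·Var[Z] + b²·Var[V] + 2ab·Cov(Z, V) with a = -5, b = 5.
Independence gives Cov(Z, V) = 0.
= (-5)²·37 + 5²·58.2 + 2·(-5)·5·0
= 925 + 1455 + 0 = 2380.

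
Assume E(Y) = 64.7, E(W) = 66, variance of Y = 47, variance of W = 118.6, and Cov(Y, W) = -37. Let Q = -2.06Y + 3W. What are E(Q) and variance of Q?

E(Q) = 64.718, variance of Q = 1724.1692

E(Q) = (-2.06)·E(Y) + 3·E(W) = (-2.06)·64.7 + 3·66 = 64.718.
variance of Q = a²·variance of Y + b²·variance of W + 2ab·Cov(Y, W) with a = -2.06, b = 3.
= (-2.06)²·47 + 3²·118.6 + 2·(-2.06)·3·(-37)
= 199.4492 + 1067.4 + 457.32 = 1724.1692.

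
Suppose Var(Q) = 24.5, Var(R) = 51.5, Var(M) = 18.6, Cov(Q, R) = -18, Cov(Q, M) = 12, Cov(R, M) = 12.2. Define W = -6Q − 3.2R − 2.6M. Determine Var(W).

Var(W) = 1421.304

Var(W) = a²·Var(Q) + b²·Var(R) + c²·Var(M) + 2ab·Cov(Q, R) + 2ac·Cov(Q, M) + 2bc·Cov(R, M), with a = -6, b = -3.2, c = -2.6.
= 882 + 527.36 + 125.736 + (-691.2) + 374.4 + 203.008
= 1421.304.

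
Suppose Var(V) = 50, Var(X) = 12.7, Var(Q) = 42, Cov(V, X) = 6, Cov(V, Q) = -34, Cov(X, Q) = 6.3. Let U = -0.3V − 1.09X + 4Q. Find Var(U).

Var(U) = 722.17687

Var(U) = a²·Var(V) + b²·Var(X) + c²·Var(Q) + 2ab·Cov(V, X) + 2ac·Cov(V, Q) + 2bc·Cov(X, Q), with a = -0.3, b = -1.09, c = 4.
= 4.5 + 15.08887 + 672 + 3.924 + 81.6 + (-54.936)
= 722.17687.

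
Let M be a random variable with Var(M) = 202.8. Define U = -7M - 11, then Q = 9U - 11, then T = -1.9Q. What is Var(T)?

Var(U) = (-7)²·202.8 = 9937.2.
Var(Q) = 9²·9937.2 = 804913.2.
Var(T) = (-1.9)²·804913.2 = 2905736.652.

Var(T) = 2905736.652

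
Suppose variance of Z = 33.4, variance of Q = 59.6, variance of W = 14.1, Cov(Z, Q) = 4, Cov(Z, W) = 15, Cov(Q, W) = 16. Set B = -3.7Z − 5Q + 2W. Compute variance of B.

variance of B = a²·variance of Z + b²·variance of Q + c²·variance of W + 2ab·Cov(Z, Q) + 2ac·Cov(Z, W) + 2bc·Cov(Q, W), with a = -3.7, b = -5, c = 2.
= 457.246 + 1490 + 56.4 + 148 + (-222) + (-320)
= 1609.646.

variance of B = 1609.646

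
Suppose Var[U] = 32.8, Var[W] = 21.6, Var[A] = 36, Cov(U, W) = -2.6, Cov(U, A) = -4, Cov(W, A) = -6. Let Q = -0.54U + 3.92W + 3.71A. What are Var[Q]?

Var[Q] = 689.50248

Var[Q] = a²·Var[U] + b²·Var[W] + c²·Var[A] + 2ab·Cov(U, W) + 2ac·Cov(U, A) + 2bc·Cov(W, A), with a = -0.54, b = 3.92, c = 3.71.
= 9.56448 + 331.91424 + 495.5076 + 11.00736 + 16.0272 + (-174.5184)
= 689.50248.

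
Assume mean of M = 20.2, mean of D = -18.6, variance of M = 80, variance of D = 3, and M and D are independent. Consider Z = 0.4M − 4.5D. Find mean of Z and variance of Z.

mean of Z = 91.78, variance of Z = 73.55

mean of Z = 0.4·mean of M + (-4.5)·mean of D = 0.4·20.2 + (-4.5)·(-18.6) = 91.78.
variance of Z = a²·variance of M + b²·variance of D + 2ab·Cov(M, D) with a = 0.4, b = -4.5.
Independence gives Cov(M, D) = 0.
= 0.4²·80 + (-4.5)²·3 + 2·0.4·(-4.5)·0
= 12.8 + 60.75 + 0 = 73.55.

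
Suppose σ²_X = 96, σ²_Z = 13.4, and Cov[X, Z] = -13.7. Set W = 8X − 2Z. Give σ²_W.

σ²_W = a²·σ²_X + b²·σ²_Z + 2ab·Cov[X, Z] with a = 8, b = -2.
= 8²·96 + (-2)²·13.4 + 2·8·(-2)·(-13.7)
= 6144 + 53.6 + 438.4 = 6636.

σ²_W = 6636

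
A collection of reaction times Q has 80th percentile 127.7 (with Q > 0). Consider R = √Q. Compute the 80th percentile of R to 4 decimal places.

√Q is increasing, so P_{80}(R) = g(P_{80}(Q)) ≈ 11.3004.

80th percentile of R = 11.3004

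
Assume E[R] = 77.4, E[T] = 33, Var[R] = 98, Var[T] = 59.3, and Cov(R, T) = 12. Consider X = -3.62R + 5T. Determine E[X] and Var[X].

E[X] = -115.188, Var[X] = 2332.3312

E[X] = (-3.62)·E[R] + 5·E[T] = (-3.62)·77.4 + 5·33 = -115.188.
Var[X] = a²·Var[R] + b²·Var[T] + 2ab·Cov(R, T) with a = -3.62, b = 5.
= (-3.62)²·98 + 5²·59.3 + 2·(-3.62)·5·12
= 1284.2312 + 1482.5 + (-434.4) = 2332.3312.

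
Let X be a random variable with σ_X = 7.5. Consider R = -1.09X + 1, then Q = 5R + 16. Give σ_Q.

σ_Q = 40.875

σ_R = |-1.09|·7.5 = 8.175.
σ_Q = |5|·8.175 = 40.875.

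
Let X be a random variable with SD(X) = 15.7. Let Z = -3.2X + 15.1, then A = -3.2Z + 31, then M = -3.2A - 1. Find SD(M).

SD(Z) = |-3.2|·15.7 = 50.24.
SD(A) = |-3.2|·50.24 = 160.768.
SD(M) = |-3.2|·160.768 = 514.4576.

SD(M) = 514.4576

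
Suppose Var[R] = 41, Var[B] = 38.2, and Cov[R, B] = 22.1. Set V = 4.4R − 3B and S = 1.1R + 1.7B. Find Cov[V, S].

By bilinearity, Cov[V, S] = ac·Var[R] + bd·Var[B] + (ad+bc)·Cov[R, B], with a=4.4, b=-3, c=1.1, d=1.7.
ac·Var[R] = 4.4·1.1·41 = 198.44
bd·Var[B] = (-3)·1.7·38.2 = -194.82
(ad+bc)·Cov[R, B] = (4.18)·22.1 = 92.378
Cov[V, S] = 198.44 + (-194.82) + 92.378 = 95.998.

Cov[V, S] = 95.998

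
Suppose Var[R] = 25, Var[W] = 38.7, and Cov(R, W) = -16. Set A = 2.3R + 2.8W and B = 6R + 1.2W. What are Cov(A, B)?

By bilinearity, Cov(A, B) = ac·Var[R] + bd·Var[W] + (ad+bc)·Cov(R, W), with a=2.3, b=2.8, c=6, d=1.2.
ac·Var[R] = 2.3·6·25 = 345
bd·Var[W] = 2.8·1.2·38.7 = 130.032
(ad+bc)·Cov(R, W) = (19.56)·(-16) = -312.96
Cov(A, B) = 345 + 130.032 + (-312.96) = 162.072.

Cov(A, B) = 162.072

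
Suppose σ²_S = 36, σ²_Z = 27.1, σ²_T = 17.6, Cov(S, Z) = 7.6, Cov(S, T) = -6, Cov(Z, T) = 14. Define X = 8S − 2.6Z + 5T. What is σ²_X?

σ²_X = a²·σ²_S + b²·σ²_Z + c²·σ²_T + 2ab·Cov(S, Z) + 2ac·Cov(S, T) + 2bc·Cov(Z, T), with a = 8, b = -2.6, c = 5.
= 2304 + 183.196 + 440 + (-316.16) + (-480) + (-364)
= 1767.036.

σ²_X = 1767.036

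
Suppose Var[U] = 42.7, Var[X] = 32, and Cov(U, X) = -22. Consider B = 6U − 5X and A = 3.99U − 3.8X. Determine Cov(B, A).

Cov(B, A) = 2570.738

By bilinearity, Cov(B, A) = ac·Var[U] + bd·Var[X] + (ad+bc)·Cov(U, X), with a=6, b=-5, c=3.99, d=-3.8.
ac·Var[U] = 6·3.99·42.7 = 1022.238
bd·Var[X] = (-5)·(-3.8)·32 = 608
(ad+bc)·Cov(U, X) = (-42.75)·(-22) = 940.5
Cov(B, A) = 1022.238 + 608 + 940.5 = 2570.738.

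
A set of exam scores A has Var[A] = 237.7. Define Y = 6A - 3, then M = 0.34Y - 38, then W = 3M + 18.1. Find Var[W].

Var[Y] = 6²·237.7 = 8557.2.
Var[M] = 0.34²·8557.2 = 989.21232.
Var[W] = 3²·989.21232 = 8902.91088.

Var[W] = 8902.91088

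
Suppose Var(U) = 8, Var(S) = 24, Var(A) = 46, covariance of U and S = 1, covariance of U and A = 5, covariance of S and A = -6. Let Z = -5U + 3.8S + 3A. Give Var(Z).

Var(Z) = a²·Var(U) + b²·Var(S) + c²·Var(A) + 2ab·covariance of U and S + 2ac·covariance of U and A + 2bc·covariance of S and A, with a = -5, b = 3.8, c = 3.
= 200 + 346.56 + 414 + (-38) + (-150) + (-136.8)
= 635.76.

Var(Z) = 635.76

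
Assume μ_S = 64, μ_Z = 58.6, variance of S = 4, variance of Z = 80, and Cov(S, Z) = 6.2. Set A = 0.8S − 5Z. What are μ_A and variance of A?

μ_A = 0.8·μ_S + (-5)·μ_Z = 0.8·64 + (-5)·58.6 = -241.8.
variance of A = a²·variance of S + b²·variance of Z + 2ab·Cov(S, Z) with a = 0.8, b = -5.
= 0.8²·4 + (-5)²·80 + 2·0.8·(-5)·6.2
= 2.56 + 2000 + (-49.6) = 1952.96.

μ_A = -241.8, variance of A = 1952.96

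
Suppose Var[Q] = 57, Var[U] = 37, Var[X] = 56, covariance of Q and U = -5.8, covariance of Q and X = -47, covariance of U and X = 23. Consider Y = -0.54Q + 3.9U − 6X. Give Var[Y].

Var[Y] = 1238.8608

Var[Y] = a²·Var[Q] + b²·Var[U] + c²·Var[X] + 2ab·covariance of Q and U + 2ac·covariance of Q and X + 2bc·covariance of U and X, with a = -0.54, b = 3.9, c = -6.
= 16.6212 + 562.77 + 2016 + 24.4296 + (-304.56) + (-1076.4)
= 1238.8608.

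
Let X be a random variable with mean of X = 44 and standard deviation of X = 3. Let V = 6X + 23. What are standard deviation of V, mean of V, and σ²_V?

V = 6X + 23 is linear with a = 6, b = 23.
standard deviation of V = |a|·standard deviation of X = |6|·3 = 18.
mean of V = a·mean of X + b = 6·44 + 23 = 287.
σ²_X = 3² = 9.
σ²_V = a²·σ²_X = 6²·9 = 324 (the additive constant 23 does not affect variance).

standard deviation of V = 18, mean of V = 287, σ²_V = 324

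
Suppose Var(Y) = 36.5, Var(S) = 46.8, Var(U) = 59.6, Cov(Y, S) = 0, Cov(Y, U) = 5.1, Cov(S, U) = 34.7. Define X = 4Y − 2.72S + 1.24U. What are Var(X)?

Var(X) = a²·Var(Y) + b²·Var(S) + c²·Var(U) + 2ab·Cov(Y, S) + 2ac·Cov(Y, U) + 2bc·Cov(S, U), with a = 4, b = -2.72, c = 1.24.
= 584 + 346.24512 + 91.64096 + 0 + 50.592 + (-234.07232)
= 838.40576.

Var(X) = 838.40576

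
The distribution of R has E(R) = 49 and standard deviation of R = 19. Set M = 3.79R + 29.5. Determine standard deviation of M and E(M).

M = 3.79R + 29.5 is linear with a = 3.79, b = 29.5.
standard deviation of M = |a|·standard deviation of R = |3.79|·19 = 72.01.
E(M) = a·E(R) + b = 3.79·49 + 29.5 = 215.21.

standard deviation of M = 72.01, E(M) = 215.21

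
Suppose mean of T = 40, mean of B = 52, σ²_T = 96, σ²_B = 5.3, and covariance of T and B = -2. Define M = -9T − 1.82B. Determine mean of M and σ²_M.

mean of M = -454.64, σ²_M = 7728.03572

mean of M = (-9)·mean of T + (-1.82)·mean of B = (-9)·40 + (-1.82)·52 = -454.64.
σ²_M = a²·σ²_T + b²·σ²_B + 2ab·covariance of T and B with a = -9, b = -1.82.
= (-9)²·96 + (-1.82)²·5.3 + 2·(-9)·(-1.82)·(-2)
= 7776 + 17.55572 + (-65.52) = 7728.03572.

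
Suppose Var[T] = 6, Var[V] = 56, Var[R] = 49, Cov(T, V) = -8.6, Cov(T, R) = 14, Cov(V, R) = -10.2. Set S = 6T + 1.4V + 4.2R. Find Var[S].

Var[S] = a²·Var[T] + b²·Var[V] + c²·Var[R] + 2ab·Cov(T, V) + 2ac·Cov(T, R) + 2bc·Cov(V, R), with a = 6, b = 1.4, c = 4.2.
= 216 + 109.76 + 864.36 + (-144.48) + 705.6 + (-119.952)
= 1631.288.

Var[S] = 1631.288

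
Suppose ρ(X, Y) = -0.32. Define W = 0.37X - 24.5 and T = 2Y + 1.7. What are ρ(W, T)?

ρ(W, T) = -0.32

Linear rescalings preserve correlation up to sign; here the slopes 0.37 and 2 have the same sign, so ρ(W, T) = ρ(X, Y) = -0.32.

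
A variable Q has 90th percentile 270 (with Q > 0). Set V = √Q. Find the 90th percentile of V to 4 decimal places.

90th percentile of V = 16.4317

√Q is increasing, so P_{90}(V) = g(P_{90}(Q)) ≈ 16.4317.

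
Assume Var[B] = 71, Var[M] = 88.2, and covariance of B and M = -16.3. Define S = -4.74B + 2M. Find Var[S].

Var[S] = 2257.0476

Var[S] = a²·Var[B] + b²·Var[M] + 2ab·covariance of B and M with a = -4.74, b = 2.
= (-4.74)²·71 + 2²·88.2 + 2·(-4.74)·2·(-16.3)
= 1595.1996 + 352.8 + 309.048 = 2257.0476.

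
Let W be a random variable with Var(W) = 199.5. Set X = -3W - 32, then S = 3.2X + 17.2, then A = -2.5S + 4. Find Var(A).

Var(A) = 114912

Var(X) = (-3)²·199.5 = 1795.5.
Var(S) = 3.2²·1795.5 = 18385.92.
Var(A) = (-2.5)²·18385.92 = 114912.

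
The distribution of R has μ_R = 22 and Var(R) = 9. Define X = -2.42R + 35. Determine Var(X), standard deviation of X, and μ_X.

X = -2.42R + 35 is linear with a = -2.42, b = 35.
Var(X) = a²·Var(R) = (-2.42)²·9 = 52.7076 (the additive constant 35 does not affect variance).
standard deviation of R = √9 = 3.
standard deviation of X = |a|·standard deviation of R = |-2.42|·3 = 7.26.
μ_X = a·μ_R + b = (-2.42)·22 + 35 = -18.24.

Var(X) = 52.7076, standard deviation of X = 7.26, μ_X = -18.24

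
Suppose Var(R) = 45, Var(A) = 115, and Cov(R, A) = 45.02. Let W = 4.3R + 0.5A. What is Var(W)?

Var(W) = 1054.386

Var(W) = a²·Var(R) + b²·Var(A) + 2ab·Cov(R, A) with a = 4.3, b = 0.5.
= 4.3²·45 + 0.5²·115 + 2·4.3·0.5·45.02
= 832.05 + 28.75 + 193.586 = 1054.386.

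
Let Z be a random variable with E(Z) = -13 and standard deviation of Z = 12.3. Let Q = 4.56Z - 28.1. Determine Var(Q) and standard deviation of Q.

Q = 4.56Z - 28.1 is linear with a = 4.56, b = -28.1.
Var(Z) = 12.3² = 151.29.
Var(Q) = a²·Var(Z) = 4.56²·151.29 = 3145.863744 (the additive constant -28.1 does not affect variance).
standard deviation of Q = |a|·standard deviation of Z = |4.56|·12.3 = 56.088.

Var(Q) = 3145.863744, standard deviation of Q = 56.088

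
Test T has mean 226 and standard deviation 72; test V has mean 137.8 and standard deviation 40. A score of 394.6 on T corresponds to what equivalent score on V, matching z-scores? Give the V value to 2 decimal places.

z = (394.6 − 226)/72 ≈ 2.3417.
V = 137.8 + z·40 = 137.8 + (394.6 − 226)·40/72 ≈ 231.47.

V = 231.47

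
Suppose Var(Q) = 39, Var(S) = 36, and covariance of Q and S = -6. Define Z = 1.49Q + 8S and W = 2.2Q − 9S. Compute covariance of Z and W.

covariance of Z and W = -2489.298

By bilinearity, covariance of Z and W = ac·Var(Q) + bd·Var(S) + (ad+bc)·covariance of Q and S, with a=1.49, b=8, c=2.2, d=-9.
ac·Var(Q) = 1.49·2.2·39 = 127.842
bd·Var(S) = 8·(-9)·36 = -2592
(ad+bc)·covariance of Q and S = (4.19)·(-6) = -25.14
covariance of Z and W = 127.842 + (-2592) + (-25.14) = -2489.298.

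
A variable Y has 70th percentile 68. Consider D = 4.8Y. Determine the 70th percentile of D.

70th percentile of D = 326.4

Since a = 4.8 > 0 the transformation is increasing, so the 70th percentile of D = a·(P_{70} of Y) + b = 4.8·68 = 326.4.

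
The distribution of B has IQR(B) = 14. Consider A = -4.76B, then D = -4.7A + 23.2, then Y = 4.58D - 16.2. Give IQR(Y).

IQR(A) = |-4.76|·14 = 66.64.
IQR(D) = |-4.7|·66.64 = 313.208.
IQR(Y) = |4.58|·313.208 = 1434.49264.

IQR(Y) = 1434.49264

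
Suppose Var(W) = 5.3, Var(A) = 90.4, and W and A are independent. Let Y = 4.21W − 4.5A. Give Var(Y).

Var(Y) = 1924.53773

Var(Y) = a²·Var(W) + b²·Var(A) + 2ab·Cov[W, A] with a = 4.21, b = -4.5.
Independence gives Cov[W, A] = 0.
= 4.21²·5.3 + (-4.5)²·90.4 + 2·4.21·(-4.5)·0
= 93.93773 + 1830.6 + 0 = 1924.53773.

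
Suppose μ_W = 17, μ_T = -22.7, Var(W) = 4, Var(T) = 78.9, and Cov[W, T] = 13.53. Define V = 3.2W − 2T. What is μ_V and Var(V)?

μ_V = 99.8, Var(V) = 183.376

μ_V = 3.2·μ_W + (-2)·μ_T = 3.2·17 + (-2)·(-22.7) = 99.8.
Var(V) = a²·Var(W) + b²·Var(T) + 2ab·Cov[W, T] with a = 3.2, b = -2.
= 3.2²·4 + (-2)²·78.9 + 2·3.2·(-2)·13.53
= 40.96 + 315.6 + (-173.184) = 183.376.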